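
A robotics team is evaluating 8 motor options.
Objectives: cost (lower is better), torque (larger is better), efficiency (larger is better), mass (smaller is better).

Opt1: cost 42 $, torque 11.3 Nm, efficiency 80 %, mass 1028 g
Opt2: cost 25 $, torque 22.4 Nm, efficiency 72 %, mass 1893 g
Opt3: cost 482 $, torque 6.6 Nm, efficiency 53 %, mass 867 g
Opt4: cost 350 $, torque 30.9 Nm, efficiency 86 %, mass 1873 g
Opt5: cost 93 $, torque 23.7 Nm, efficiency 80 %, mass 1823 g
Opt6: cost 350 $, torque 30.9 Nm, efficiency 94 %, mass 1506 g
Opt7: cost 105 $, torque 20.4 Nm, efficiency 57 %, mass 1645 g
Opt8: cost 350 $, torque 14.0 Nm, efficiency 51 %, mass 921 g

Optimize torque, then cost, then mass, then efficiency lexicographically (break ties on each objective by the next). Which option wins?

Opt6

First maximize torque: best is 30.9, kept {Opt4, Opt6}.
Then minimize cost: best is 350, kept {Opt4, Opt6}.
Then minimize mass: best is 1506, kept {Opt6}.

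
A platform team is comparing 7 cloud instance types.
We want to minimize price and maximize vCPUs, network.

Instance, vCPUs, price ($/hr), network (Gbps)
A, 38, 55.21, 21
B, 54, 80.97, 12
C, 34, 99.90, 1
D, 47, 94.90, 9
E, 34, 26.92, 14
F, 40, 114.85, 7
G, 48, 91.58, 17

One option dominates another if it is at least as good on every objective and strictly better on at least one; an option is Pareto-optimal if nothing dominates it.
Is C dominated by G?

G vs C: vCPUs 48≥34, price 91.58≤99.90, network 17≥1 — G is at least as good on every objective with at least one strict improvement.

Yes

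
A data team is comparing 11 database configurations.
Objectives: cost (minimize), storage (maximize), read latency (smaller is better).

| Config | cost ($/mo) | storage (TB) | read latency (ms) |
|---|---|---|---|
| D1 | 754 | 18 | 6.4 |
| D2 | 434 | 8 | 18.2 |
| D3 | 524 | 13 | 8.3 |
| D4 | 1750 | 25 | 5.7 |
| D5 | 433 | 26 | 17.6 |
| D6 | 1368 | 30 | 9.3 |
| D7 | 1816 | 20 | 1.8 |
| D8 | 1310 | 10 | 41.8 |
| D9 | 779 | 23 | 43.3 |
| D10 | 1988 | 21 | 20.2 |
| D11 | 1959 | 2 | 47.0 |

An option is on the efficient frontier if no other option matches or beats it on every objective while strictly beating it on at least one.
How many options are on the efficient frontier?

6

D1: not dominated.
D2: dominated by D5 (cost 433≤434, storage 26≥8, read latency 17.6≤18.2).
D3: not dominated.
D4: not dominated.
D5: not dominated (best cost).
D6: not dominated (best storage).
D7: not dominated (best read latency).
D8: dominated by D1 (cost 754≤1310, storage 18≥10, read latency 6.4≤41.8).
D9: dominated by D5 (cost 433≤779, storage 26≥23, read latency 17.6≤43.3).
D10: dominated by D4 (cost 1750≤1988, storage 25≥21, read latency 5.7≤20.2).
D11: dominated by D1 (cost 754≤1959, storage 18≥2, read latency 6.4≤47.0).
Pareto-optimal: D1, D3, D4, D5, D6, D7 → 6.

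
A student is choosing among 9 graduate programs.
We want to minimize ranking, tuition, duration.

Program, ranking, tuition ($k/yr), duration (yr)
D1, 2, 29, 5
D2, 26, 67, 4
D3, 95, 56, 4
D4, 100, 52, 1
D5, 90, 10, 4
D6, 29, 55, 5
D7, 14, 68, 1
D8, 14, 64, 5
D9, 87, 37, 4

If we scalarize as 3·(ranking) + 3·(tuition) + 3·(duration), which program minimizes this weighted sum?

D1: 3·2 + 3·29 + 3·5 = 108
D2: 3·26 + 3·67 + 3·4 = 291
D3: 3·95 + 3·56 + 3·4 = 465
D4: 3·100 + 3·52 + 3·1 = 459
D5: 3·90 + 3·10 + 3·4 = 312
D6: 3·29 + 3·55 + 3·5 = 267
D7: 3·14 + 3·68 + 3·1 = 249
D8: 3·14 + 3·64 + 3·5 = 249
D9: 3·87 + 3·37 + 3·4 = 384
Lowest: D1 at 108.

D1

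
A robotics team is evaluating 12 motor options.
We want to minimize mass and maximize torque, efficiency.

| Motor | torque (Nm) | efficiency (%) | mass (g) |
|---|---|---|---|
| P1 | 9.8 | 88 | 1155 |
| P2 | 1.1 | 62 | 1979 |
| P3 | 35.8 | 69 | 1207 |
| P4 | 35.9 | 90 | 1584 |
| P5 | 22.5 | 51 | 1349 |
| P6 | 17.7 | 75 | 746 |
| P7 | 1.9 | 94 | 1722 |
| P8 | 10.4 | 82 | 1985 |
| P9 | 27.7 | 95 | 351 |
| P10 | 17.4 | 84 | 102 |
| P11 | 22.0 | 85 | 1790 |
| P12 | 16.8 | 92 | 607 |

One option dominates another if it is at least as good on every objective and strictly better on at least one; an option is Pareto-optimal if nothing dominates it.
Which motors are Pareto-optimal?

P3, P4, P9, P10

P1: dominated by P9 (torque 27.7≥9.8, efficiency 95≥88, mass 351≤1155).
P2: dominated by P1 (torque 9.8≥1.1, efficiency 88≥62, mass 1155≤1979).
P3: not dominated.
P4: not dominated (best torque).
P5: dominated by P3 (torque 35.8≥22.5, efficiency 69≥51, mass 1207≤1349).
P6: dominated by P9 (torque 27.7≥17.7, efficiency 95≥75, mass 351≤746).
P7: dominated by P9 (torque 27.7≥1.9, efficiency 95≥94, mass 351≤1722).
P8: dominated by P4 (torque 35.9≥10.4, efficiency 90≥82, mass 1584≤1985).
P9: not dominated (best efficiency).
P10: not dominated (best mass).
P11: dominated by P4 (torque 35.9≥22.0, efficiency 90≥85, mass 1584≤1790).
P12: dominated by P9 (torque 27.7≥16.8, efficiency 95≥92, mass 351≤607).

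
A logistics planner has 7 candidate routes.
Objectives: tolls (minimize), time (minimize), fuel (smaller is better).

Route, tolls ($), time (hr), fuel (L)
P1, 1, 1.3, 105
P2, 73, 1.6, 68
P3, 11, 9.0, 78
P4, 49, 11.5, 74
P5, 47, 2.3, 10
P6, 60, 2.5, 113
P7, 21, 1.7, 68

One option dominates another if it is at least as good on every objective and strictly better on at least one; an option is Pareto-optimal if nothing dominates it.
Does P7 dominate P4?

P7 vs P4: tolls 21≤49, time 1.7≤11.5, fuel 68≤74 — P7 is at least as good on every objective with at least one strict improvement.

Yes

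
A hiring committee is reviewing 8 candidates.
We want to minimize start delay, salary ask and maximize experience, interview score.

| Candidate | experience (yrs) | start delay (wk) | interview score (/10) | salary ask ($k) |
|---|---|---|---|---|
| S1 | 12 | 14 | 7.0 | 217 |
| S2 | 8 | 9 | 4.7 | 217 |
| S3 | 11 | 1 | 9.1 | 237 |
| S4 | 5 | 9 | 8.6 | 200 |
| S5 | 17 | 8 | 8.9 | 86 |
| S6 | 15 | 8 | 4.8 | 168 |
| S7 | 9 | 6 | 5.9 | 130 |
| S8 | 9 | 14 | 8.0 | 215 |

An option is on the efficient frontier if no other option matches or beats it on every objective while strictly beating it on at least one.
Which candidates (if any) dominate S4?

S5: experience 17≥5, start delay 8≤9, interview score 8.9≥8.6, salary ask 86≤200 — dominates S4.
Others (S1, S2, S3, S6, S7, S8) are each worse than S4 on at least one objective.

S5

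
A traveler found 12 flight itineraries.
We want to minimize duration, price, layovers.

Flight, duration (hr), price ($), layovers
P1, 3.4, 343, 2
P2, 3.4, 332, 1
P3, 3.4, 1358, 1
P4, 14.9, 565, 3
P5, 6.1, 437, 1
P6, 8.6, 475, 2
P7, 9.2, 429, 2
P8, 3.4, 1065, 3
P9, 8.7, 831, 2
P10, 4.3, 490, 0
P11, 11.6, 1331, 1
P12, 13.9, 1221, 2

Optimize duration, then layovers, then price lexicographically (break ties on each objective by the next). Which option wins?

P2

First minimize duration: best is 3.4, kept {P1, P2, P3, P8}.
Then minimize layovers: best is 1, kept {P2, P3}.
Then minimize price: best is 332, kept {P2}.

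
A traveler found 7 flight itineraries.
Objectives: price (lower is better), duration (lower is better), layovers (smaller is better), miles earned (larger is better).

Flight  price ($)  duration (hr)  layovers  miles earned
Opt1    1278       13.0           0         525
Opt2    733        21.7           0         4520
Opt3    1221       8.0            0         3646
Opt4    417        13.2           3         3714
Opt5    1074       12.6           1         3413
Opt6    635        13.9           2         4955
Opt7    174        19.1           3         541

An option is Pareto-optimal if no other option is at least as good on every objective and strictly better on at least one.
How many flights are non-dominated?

Opt1: dominated by Opt3 (price 1221≤1278, duration 8.0≤13.0, layovers 0≤0, miles earned 3646≥525).
Opt2: not dominated.
Opt3: not dominated (best duration).
Opt4: not dominated.
Opt5: not dominated.
Opt6: not dominated (best miles earned).
Opt7: not dominated (best price).
Pareto-optimal: Opt2, Opt3, Opt4, Opt5, Opt6, Opt7 → 6.

6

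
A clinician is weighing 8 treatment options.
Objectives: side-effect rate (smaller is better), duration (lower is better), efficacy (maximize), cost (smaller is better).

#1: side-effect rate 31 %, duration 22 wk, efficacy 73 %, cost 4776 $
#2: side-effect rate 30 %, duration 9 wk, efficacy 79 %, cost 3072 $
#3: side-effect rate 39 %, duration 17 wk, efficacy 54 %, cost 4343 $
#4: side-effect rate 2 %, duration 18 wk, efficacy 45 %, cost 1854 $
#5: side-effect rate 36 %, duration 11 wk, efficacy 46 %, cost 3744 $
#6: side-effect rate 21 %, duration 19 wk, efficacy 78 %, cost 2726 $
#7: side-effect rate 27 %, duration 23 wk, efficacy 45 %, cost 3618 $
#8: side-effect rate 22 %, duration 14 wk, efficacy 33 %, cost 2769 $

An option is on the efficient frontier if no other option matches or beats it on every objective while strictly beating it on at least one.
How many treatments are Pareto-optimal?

#1: dominated by #2 (side-effect rate 30≤31, duration 9≤22, efficacy 79≥73, cost 3072≤4776).
#2: not dominated (best duration).
#3: dominated by #2 (side-effect rate 30≤39, duration 9≤17, efficacy 79≥54, cost 3072≤4343).
#4: not dominated (best side-effect rate).
#5: dominated by #2 (side-effect rate 30≤36, duration 9≤11, efficacy 79≥46, cost 3072≤3744).
#6: not dominated.
#7: dominated by #4 (side-effect rate 2≤27, duration 18≤23, efficacy 45≥45, cost 1854≤3618).
#8: not dominated.
Pareto-optimal: #2, #4, #6, #8 → 4.

4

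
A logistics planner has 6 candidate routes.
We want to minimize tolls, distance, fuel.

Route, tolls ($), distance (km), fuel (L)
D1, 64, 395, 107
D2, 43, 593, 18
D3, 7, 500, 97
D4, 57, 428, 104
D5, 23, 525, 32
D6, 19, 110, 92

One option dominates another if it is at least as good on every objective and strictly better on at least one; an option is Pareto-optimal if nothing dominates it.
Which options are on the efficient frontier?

D2, D3, D5, D6

D1: dominated by D6 (tolls 19≤64, distance 110≤395, fuel 92≤107).
D2: not dominated (best fuel).
D3: not dominated (best tolls).
D4: dominated by D6 (tolls 19≤57, distance 110≤428, fuel 92≤104).
D5: not dominated.
D6: not dominated (best distance).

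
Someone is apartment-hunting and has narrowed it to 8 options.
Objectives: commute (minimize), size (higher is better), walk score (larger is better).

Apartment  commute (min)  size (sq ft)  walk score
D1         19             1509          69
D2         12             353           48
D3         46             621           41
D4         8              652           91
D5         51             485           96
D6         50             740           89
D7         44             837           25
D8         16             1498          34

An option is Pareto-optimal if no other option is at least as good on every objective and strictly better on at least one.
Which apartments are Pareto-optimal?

D1, D4, D5, D6, D8

D1: not dominated (best size).
D2: dominated by D4 (commute 8≤12, size 652≥353, walk score 91≥48).
D3: dominated by D1 (commute 19≤46, size 1509≥621, walk score 69≥41).
D4: not dominated (best commute).
D5: not dominated (best walk score).
D6: not dominated.
D7: dominated by D1 (commute 19≤44, size 1509≥837, walk score 69≥25).
D8: not dominated.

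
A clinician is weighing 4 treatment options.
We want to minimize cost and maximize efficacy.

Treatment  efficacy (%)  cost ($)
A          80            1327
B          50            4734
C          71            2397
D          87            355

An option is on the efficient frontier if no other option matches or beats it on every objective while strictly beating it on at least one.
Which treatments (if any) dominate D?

none

A: worse on efficacy (80 vs 87).
B: worse on efficacy (50 vs 87).
C: worse on efficacy (71 vs 87).
No option dominates D.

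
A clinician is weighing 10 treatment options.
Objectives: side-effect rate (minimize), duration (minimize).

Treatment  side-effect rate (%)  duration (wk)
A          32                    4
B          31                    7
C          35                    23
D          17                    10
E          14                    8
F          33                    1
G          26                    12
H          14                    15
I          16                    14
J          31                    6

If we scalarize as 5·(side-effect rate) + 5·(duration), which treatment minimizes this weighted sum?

E

A: 5·32 + 5·4 = 180
B: 5·31 + 5·7 = 190
C: 5·35 + 5·23 = 290
D: 5·17 + 5·10 = 135
E: 5·14 + 5·8 = 110
F: 5·33 + 5·1 = 170
G: 5·26 + 5·12 = 190
H: 5·14 + 5·15 = 145
I: 5·16 + 5·14 = 150
J: 5·31 + 5·6 = 185
Lowest: E at 110.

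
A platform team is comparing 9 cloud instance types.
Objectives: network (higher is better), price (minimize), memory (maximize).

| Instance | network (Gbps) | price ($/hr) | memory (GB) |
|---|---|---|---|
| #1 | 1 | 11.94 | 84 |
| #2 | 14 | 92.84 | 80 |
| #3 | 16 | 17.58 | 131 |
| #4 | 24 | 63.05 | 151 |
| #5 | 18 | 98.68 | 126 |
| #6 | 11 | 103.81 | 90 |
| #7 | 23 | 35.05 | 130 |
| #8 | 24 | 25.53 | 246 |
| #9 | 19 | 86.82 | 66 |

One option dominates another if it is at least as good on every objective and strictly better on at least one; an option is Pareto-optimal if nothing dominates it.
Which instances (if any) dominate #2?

#3, #4, #7, #8

#3: network 16≥14, price 17.58≤92.84, memory 131≥80 — dominates #2.
#4: network 24≥14, price 63.05≤92.84, memory 151≥80 — dominates #2.
#7: network 23≥14, price 35.05≤92.84, memory 130≥80 — dominates #2.
#8: network 24≥14, price 25.53≤92.84, memory 246≥80 — dominates #2.
Others (#1, #5, #6, #9) are each worse than #2 on at least one objective.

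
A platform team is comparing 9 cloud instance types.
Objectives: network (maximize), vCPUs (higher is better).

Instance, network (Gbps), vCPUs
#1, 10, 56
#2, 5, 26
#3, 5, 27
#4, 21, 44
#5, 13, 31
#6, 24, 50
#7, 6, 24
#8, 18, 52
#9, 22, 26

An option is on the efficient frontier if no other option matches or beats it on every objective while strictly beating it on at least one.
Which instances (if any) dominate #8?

#1: worse on network (10 vs 18).
#2: worse on network (5 vs 18).
#3: worse on network (5 vs 18).
#4: worse on vCPUs (44 vs 52).
#5: worse on network (13 vs 18).
#6: worse on vCPUs (50 vs 52).
#7: worse on network (6 vs 18).
#9: worse on vCPUs (26 vs 52).
No option dominates #8.

none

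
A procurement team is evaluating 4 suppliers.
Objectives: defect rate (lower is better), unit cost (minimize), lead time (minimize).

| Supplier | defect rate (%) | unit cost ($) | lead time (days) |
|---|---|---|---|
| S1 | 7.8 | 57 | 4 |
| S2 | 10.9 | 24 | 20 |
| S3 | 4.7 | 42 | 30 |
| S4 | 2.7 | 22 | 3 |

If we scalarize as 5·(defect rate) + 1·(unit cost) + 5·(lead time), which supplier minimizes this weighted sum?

S1: 5·7.8 + 1·57 + 5·4 = 116.0
S2: 5·10.9 + 1·24 + 5·20 = 178.5
S3: 5·4.7 + 1·42 + 5·30 = 215.5
S4: 5·2.7 + 1·22 + 5·3 = 50.5
Lowest: S4 at 50.5.

S4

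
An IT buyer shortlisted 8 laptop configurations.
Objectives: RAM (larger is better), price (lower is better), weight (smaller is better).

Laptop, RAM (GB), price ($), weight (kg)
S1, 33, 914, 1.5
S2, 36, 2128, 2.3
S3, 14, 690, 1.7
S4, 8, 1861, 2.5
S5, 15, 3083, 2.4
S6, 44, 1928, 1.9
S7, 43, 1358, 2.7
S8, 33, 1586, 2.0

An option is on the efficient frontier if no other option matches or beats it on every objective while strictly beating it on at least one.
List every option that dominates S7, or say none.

S1: worse on RAM (33 vs 43).
S2: worse on RAM (36 vs 43).
S3: worse on RAM (14 vs 43).
S4: worse on RAM (8 vs 43).
S5: worse on RAM (15 vs 43).
S6: worse on price (1928 vs 1358).
S8: worse on RAM (33 vs 43).
No option dominates S7.

none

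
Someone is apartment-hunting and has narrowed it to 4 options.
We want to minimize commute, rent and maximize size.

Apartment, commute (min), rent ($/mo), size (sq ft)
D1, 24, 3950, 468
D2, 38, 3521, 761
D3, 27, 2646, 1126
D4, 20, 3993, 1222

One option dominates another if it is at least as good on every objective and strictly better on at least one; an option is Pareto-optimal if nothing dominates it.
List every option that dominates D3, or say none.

D1: worse on rent (3950 vs 2646).
D2: worse on commute (38 vs 27).
D4: worse on rent (3993 vs 2646).
No option dominates D3.

none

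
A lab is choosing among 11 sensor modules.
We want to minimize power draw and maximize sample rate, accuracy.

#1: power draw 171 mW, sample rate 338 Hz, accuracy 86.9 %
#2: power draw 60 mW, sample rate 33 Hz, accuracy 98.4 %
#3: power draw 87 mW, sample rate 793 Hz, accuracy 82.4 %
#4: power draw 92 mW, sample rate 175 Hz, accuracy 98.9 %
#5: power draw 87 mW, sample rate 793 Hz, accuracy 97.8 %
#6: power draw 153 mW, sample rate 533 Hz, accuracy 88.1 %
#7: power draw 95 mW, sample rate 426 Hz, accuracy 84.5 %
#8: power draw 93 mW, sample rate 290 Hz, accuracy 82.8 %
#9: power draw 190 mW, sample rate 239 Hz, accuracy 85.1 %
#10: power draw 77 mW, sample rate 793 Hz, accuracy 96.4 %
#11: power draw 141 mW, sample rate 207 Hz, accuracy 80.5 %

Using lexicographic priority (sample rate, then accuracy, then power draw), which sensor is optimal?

First maximize sample rate: best is 793, kept {#3, #5, #10}.
Then maximize accuracy: best is 97.8, kept {#5}.

#5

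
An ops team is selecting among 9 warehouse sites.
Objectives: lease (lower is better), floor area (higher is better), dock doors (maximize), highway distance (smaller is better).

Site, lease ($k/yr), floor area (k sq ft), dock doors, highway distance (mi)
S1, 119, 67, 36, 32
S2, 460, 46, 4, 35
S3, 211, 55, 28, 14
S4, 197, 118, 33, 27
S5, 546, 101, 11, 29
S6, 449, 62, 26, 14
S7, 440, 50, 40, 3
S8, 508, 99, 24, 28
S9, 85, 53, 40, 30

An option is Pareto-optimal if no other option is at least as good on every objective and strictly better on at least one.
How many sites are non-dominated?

6

S1: not dominated.
S2: dominated by S1 (lease 119≤460, floor area 67≥46, dock doors 36≥4, highway distance 32≤35).
S3: not dominated.
S4: not dominated (best floor area).
S5: dominated by S4 (lease 197≤546, floor area 118≥101, dock doors 33≥11, highway distance 27≤29).
S6: not dominated.
S7: not dominated (best highway distance).
S8: dominated by S4 (lease 197≤508, floor area 118≥99, dock doors 33≥24, highway distance 27≤28).
S9: not dominated (best lease).
Pareto-optimal: S1, S3, S4, S6, S7, S9 → 6.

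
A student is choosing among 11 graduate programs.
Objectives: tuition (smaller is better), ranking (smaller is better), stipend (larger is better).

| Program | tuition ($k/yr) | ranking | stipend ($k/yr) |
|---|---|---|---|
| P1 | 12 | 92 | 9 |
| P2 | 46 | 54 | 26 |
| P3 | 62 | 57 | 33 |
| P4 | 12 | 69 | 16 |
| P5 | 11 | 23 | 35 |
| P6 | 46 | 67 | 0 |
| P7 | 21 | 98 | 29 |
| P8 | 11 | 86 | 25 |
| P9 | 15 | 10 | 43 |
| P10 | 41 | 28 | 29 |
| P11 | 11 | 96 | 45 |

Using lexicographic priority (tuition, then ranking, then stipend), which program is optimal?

P5

First minimize tuition: best is 11, kept {P5, P8, P11}.
Then minimize ranking: best is 23, kept {P5}.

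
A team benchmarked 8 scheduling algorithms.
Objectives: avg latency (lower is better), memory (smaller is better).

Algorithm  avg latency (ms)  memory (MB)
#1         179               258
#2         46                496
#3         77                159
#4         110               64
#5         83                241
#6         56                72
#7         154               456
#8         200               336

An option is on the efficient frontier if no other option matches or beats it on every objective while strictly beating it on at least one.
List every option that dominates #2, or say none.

none

#1: worse on avg latency (179 vs 46).
#3: worse on avg latency (77 vs 46).
#4: worse on avg latency (110 vs 46).
#5: worse on avg latency (83 vs 46).
#6: worse on avg latency (56 vs 46).
#7: worse on avg latency (154 vs 46).
#8: worse on avg latency (200 vs 46).
No option dominates #2.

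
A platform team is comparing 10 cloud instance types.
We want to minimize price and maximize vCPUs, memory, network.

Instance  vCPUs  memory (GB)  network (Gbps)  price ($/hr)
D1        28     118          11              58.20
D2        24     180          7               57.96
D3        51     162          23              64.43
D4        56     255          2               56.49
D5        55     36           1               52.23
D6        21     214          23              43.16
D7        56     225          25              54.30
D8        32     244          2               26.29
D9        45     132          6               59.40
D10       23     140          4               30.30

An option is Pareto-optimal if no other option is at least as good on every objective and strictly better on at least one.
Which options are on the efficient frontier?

D4, D5, D6, D7, D8, D10

D1: dominated by D7 (vCPUs 56≥28, memory 225≥118, network 25≥11, price 54.30≤58.20).
D2: dominated by D7 (vCPUs 56≥24, memory 225≥180, network 25≥7, price 54.30≤57.96).
D3: dominated by D7 (vCPUs 56≥51, memory 225≥162, network 25≥23, price 54.30≤64.43).
D4: not dominated (best memory).
D5: not dominated.
D6: not dominated.
D7: not dominated (best network).
D8: not dominated (best price).
D9: dominated by D7 (vCPUs 56≥45, memory 225≥132, network 25≥6, price 54.30≤59.40).
D10: not dominated.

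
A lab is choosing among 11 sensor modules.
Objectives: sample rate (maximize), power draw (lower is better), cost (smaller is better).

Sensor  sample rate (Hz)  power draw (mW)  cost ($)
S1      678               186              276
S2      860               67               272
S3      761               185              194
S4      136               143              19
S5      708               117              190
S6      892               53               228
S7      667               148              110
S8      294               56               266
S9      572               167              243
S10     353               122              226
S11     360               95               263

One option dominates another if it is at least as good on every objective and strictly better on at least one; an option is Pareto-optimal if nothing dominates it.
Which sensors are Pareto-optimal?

S3, S4, S5, S6, S7

S1: dominated by S2 (sample rate 860≥678, power draw 67≤186, cost 272≤276).
S2: dominated by S6 (sample rate 892≥860, power draw 53≤67, cost 228≤272).
S3: not dominated.
S4: not dominated (best cost).
S5: not dominated.
S6: not dominated (best sample rate).
S7: not dominated.
S8: dominated by S6 (sample rate 892≥294, power draw 53≤56, cost 228≤266).
S9: dominated by S5 (sample rate 708≥572, power draw 117≤167, cost 190≤243).
S10: dominated by S5 (sample rate 708≥353, power draw 117≤122, cost 190≤226).
S11: dominated by S6 (sample rate 892≥360, power draw 53≤95, cost 228≤263).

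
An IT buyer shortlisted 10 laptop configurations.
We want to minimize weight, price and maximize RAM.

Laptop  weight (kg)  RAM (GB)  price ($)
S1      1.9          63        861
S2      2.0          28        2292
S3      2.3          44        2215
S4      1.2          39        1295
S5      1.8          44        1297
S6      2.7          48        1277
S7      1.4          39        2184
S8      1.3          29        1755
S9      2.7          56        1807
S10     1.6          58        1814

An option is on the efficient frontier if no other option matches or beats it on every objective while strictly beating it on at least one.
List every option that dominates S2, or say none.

S1, S4, S5, S7, S8, S10

S1: weight 1.9≤2.0, RAM 63≥28, price 861≤2292 — dominates S2.
S4: weight 1.2≤2.0, RAM 39≥28, price 1295≤2292 — dominates S2.
S5: weight 1.8≤2.0, RAM 44≥28, price 1297≤2292 — dominates S2.
S7: weight 1.4≤2.0, RAM 39≥28, price 2184≤2292 — dominates S2.
S8: weight 1.3≤2.0, RAM 29≥28, price 1755≤2292 — dominates S2.
S10: weight 1.6≤2.0, RAM 58≥28, price 1814≤2292 — dominates S2.
Others (S3, S6, S9) are each worse than S2 on at least one objective.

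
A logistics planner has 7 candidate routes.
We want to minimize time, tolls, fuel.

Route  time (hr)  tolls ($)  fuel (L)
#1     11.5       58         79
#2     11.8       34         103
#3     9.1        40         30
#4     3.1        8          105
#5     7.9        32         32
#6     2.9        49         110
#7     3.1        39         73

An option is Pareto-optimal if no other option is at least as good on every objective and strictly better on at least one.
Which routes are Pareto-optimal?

#1: dominated by #3 (time 9.1≤11.5, tolls 40≤58, fuel 30≤79).
#2: dominated by #5 (time 7.9≤11.8, tolls 32≤34, fuel 32≤103).
#3: not dominated (best fuel).
#4: not dominated (best tolls).
#5: not dominated.
#6: not dominated (best time).
#7: not dominated.

#3, #4, #5, #6, #7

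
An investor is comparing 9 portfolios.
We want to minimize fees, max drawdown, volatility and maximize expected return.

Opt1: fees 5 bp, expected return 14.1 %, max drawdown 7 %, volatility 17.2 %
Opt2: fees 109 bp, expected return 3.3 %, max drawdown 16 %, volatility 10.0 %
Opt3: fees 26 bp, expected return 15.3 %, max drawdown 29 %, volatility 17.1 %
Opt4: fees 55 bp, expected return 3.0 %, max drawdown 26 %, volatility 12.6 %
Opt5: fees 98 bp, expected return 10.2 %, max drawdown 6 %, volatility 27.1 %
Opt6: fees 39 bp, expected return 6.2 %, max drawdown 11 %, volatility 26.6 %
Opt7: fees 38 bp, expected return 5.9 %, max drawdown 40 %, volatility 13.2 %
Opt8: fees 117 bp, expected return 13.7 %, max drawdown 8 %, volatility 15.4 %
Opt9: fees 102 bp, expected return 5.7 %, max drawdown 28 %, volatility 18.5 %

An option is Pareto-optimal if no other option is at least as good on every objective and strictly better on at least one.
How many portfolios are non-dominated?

7

Opt1: not dominated (best fees).
Opt2: not dominated (best volatility).
Opt3: not dominated (best expected return).
Opt4: not dominated.
Opt5: not dominated (best max drawdown).
Opt6: dominated by Opt1 (fees 5≤39, expected return 14.1≥6.2, max drawdown 7≤11, volatility 17.2≤26.6).
Opt7: not dominated.
Opt8: not dominated.
Opt9: dominated by Opt1 (fees 5≤102, expected return 14.1≥5.7, max drawdown 7≤28, volatility 17.2≤18.5).
Pareto-optimal: Opt1, Opt2, Opt3, Opt4, Opt5, Opt7, Opt8 → 7.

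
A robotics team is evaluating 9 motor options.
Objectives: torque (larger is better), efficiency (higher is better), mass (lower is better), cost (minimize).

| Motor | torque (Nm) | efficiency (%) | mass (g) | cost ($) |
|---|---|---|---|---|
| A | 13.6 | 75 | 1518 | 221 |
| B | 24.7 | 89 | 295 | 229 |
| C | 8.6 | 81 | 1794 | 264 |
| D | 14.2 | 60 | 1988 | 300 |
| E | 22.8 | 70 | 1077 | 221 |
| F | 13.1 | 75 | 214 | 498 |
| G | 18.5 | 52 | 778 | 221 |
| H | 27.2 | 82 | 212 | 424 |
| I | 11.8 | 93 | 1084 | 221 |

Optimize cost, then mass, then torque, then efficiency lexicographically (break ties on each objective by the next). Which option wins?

First minimize cost: best is 221, kept {A, E, G, I}.
Then minimize mass: best is 778, kept {G}.

G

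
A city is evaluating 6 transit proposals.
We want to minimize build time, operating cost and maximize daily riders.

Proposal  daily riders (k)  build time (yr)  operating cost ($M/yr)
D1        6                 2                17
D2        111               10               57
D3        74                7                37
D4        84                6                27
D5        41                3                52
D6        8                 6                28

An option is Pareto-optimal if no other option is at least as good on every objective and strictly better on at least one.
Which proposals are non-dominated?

D1, D2, D4, D5

D1: not dominated (best build time).
D2: not dominated (best daily riders).
D3: dominated by D4 (daily riders 84≥74, build time 6≤7, operating cost 27≤37).
D4: not dominated.
D5: not dominated.
D6: dominated by D4 (daily riders 84≥8, build time 6≤6, operating cost 27≤28).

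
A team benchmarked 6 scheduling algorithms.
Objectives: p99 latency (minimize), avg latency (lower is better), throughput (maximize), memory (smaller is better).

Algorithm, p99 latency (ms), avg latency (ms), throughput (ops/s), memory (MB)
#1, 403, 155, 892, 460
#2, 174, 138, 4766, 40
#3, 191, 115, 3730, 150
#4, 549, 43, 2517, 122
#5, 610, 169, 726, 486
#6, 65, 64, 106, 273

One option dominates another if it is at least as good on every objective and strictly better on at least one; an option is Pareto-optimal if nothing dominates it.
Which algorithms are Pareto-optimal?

#2, #3, #4, #6

#1: dominated by #2 (p99 latency 174≤403, avg latency 138≤155, throughput 4766≥892, memory 40≤460).
#2: not dominated (best throughput).
#3: not dominated.
#4: not dominated (best avg latency).
#5: dominated by #1 (p99 latency 403≤610, avg latency 155≤169, throughput 892≥726, memory 460≤486).
#6: not dominated (best p99 latency).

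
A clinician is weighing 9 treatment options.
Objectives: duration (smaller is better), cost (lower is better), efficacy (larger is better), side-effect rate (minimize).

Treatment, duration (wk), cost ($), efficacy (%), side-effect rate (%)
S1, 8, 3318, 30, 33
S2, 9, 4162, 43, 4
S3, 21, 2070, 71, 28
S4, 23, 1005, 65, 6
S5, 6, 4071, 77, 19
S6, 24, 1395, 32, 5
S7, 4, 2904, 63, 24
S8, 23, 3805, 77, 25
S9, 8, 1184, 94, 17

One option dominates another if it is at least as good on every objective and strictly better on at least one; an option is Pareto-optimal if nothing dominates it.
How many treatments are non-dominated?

S1: dominated by S7 (duration 4≤8, cost 2904≤3318, efficacy 63≥30, side-effect rate 24≤33).
S2: not dominated (best side-effect rate).
S3: dominated by S9 (duration 8≤21, cost 1184≤2070, efficacy 94≥71, side-effect rate 17≤28).
S4: not dominated (best cost).
S5: not dominated.
S6: not dominated.
S7: not dominated (best duration).
S8: dominated by S9 (duration 8≤23, cost 1184≤3805, efficacy 94≥77, side-effect rate 17≤25).
S9: not dominated (best efficacy).
Pareto-optimal: S2, S4, S5, S6, S7, S9 → 6.

6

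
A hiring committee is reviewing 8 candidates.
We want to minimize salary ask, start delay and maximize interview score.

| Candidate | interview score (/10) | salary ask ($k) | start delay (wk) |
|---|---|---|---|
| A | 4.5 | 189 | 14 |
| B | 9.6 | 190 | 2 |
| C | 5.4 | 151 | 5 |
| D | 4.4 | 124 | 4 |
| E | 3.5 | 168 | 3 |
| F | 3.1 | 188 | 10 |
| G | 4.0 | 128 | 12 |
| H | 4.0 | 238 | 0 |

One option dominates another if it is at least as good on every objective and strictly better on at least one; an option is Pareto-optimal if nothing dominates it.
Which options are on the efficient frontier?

A: dominated by C (interview score 5.4≥4.5, salary ask 151≤189, start delay 5≤14).
B: not dominated (best interview score).
C: not dominated.
D: not dominated (best salary ask).
E: not dominated.
F: dominated by C (interview score 5.4≥3.1, salary ask 151≤188, start delay 5≤10).
G: dominated by D (interview score 4.4≥4.0, salary ask 124≤128, start delay 4≤12).
H: not dominated (best start delay).

B, C, D, E, H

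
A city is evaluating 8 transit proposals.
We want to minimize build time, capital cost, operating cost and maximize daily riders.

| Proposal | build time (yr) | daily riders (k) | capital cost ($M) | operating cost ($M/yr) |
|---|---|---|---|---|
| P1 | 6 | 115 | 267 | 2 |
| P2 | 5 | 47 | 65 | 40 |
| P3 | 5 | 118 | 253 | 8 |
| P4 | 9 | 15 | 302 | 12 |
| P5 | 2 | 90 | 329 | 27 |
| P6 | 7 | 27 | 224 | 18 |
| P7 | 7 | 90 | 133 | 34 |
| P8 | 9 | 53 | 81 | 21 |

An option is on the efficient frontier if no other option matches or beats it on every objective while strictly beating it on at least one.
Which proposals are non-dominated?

P1, P2, P3, P5, P6, P7, P8

P1: not dominated (best operating cost).
P2: not dominated (best capital cost).
P3: not dominated (best daily riders).
P4: dominated by P1 (build time 6≤9, daily riders 115≥15, capital cost 267≤302, operating cost 2≤12).
P5: not dominated (best build time).
P6: not dominated.
P7: not dominated.
P8: not dominated.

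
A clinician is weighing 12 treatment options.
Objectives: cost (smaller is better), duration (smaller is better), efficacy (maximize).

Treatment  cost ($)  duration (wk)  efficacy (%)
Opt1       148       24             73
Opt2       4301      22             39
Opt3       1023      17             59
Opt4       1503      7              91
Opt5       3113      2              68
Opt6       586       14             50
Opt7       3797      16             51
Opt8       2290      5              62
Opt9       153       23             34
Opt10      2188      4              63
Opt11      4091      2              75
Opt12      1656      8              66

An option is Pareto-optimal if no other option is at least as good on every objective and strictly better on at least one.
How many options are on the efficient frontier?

8

Opt1: not dominated (best cost).
Opt2: dominated by Opt3 (cost 1023≤4301, duration 17≤22, efficacy 59≥39).
Opt3: not dominated.
Opt4: not dominated (best efficacy).
Opt5: not dominated.
Opt6: not dominated.
Opt7: dominated by Opt4 (cost 1503≤3797, duration 7≤16, efficacy 91≥51).
Opt8: dominated by Opt10 (cost 2188≤2290, duration 4≤5, efficacy 63≥62).
Opt9: not dominated.
Opt10: not dominated.
Opt11: not dominated.
Opt12: dominated by Opt4 (cost 1503≤1656, duration 7≤8, efficacy 91≥66).
Pareto-optimal: Opt1, Opt3, Opt4, Opt5, Opt6, Opt9, Opt10, Opt11 → 8.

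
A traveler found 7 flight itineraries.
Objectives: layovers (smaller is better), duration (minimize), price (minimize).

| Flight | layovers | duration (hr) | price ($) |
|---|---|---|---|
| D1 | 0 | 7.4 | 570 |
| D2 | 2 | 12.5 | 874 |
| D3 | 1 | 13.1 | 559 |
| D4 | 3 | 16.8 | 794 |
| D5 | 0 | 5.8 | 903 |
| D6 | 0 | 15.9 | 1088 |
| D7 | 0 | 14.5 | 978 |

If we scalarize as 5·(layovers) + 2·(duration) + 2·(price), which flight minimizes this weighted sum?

D1: 5·0 + 2·7.4 + 2·570 = 1154.8
D2: 5·2 + 2·12.5 + 2·874 = 1783.0
D3: 5·1 + 2·13.1 + 2·559 = 1149.2
D4: 5·3 + 2·16.8 + 2·794 = 1636.6
D5: 5·0 + 2·5.8 + 2·903 = 1817.6
D6: 5·0 + 2·15.9 + 2·1088 = 2207.8
D7: 5·0 + 2·14.5 + 2·978 = 1985.0
Lowest: D3 at 1149.2.

D3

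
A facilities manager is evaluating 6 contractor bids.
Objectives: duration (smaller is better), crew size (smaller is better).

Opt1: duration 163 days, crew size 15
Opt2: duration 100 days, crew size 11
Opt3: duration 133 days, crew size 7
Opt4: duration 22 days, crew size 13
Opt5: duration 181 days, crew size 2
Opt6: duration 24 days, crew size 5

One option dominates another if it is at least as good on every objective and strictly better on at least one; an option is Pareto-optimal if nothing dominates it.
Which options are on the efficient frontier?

Opt4, Opt5, Opt6

Opt1: dominated by Opt2 (duration 100≤163, crew size 11≤15).
Opt2: dominated by Opt6 (duration 24≤100, crew size 5≤11).
Opt3: dominated by Opt6 (duration 24≤133, crew size 5≤7).
Opt4: not dominated (best duration).
Opt5: not dominated (best crew size).
Opt6: not dominated.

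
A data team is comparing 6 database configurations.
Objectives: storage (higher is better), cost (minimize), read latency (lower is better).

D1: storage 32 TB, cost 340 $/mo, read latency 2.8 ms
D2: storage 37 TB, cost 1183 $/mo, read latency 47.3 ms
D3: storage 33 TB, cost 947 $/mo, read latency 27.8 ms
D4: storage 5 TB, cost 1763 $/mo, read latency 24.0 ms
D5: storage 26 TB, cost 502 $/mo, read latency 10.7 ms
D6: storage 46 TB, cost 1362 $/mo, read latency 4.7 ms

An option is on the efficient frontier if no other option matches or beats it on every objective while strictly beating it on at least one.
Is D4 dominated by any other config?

Yes

D1 vs D4: storage 32≥5, cost 340≤1763, read latency 2.8≤24.0 — D1 is at least as good on every objective and strictly better on at least one, so D1 dominates D4.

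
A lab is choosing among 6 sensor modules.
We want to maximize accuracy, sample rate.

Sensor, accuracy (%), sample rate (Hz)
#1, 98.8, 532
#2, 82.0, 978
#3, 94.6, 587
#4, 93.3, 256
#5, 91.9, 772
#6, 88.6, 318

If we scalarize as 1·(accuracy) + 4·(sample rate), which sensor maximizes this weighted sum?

#1: 1·98.8 + 4·532 = 2226.8
#2: 1·82.0 + 4·978 = 3994.0
#3: 1·94.6 + 4·587 = 2442.6
#4: 1·93.3 + 4·256 = 1117.3
#5: 1·91.9 + 4·772 = 3179.9
#6: 1·88.6 + 4·318 = 1360.6
Highest: #2 at 3994.0.

#2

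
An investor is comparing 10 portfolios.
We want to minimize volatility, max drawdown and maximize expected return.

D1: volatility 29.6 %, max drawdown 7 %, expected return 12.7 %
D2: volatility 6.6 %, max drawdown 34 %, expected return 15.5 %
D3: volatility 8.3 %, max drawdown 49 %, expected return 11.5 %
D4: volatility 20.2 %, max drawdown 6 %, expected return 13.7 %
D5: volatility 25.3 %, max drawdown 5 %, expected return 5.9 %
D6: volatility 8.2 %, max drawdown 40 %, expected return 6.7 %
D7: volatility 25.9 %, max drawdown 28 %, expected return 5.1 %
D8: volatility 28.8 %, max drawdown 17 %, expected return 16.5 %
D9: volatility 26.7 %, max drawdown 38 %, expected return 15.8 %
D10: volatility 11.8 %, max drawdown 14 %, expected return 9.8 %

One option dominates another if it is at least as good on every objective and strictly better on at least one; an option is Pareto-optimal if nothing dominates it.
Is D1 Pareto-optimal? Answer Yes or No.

D4 vs D1: volatility 20.2≤29.6, max drawdown 6≤7, expected return 13.7≥12.7 — D4 is at least as good on every objective and strictly better on at least one, so D4 dominates D1.

No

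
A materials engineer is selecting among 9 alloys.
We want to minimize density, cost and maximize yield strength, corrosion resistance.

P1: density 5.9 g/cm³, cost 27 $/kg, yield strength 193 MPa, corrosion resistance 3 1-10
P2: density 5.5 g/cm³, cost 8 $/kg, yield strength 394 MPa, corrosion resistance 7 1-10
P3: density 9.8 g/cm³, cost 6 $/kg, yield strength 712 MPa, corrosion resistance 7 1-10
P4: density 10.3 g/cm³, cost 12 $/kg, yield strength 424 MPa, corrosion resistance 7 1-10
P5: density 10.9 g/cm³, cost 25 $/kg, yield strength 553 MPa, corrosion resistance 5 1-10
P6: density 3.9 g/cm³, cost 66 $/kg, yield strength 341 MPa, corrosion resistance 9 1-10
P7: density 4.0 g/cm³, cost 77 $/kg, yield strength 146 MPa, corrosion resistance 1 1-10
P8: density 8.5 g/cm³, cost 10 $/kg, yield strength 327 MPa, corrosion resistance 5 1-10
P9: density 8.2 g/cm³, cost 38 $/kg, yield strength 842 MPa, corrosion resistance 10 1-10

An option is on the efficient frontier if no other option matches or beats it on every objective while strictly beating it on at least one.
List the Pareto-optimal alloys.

P2, P3, P6, P9

P1: dominated by P2 (density 5.5≤5.9, cost 8≤27, yield strength 394≥193, corrosion resistance 7≥3).
P2: not dominated.
P3: not dominated (best cost).
P4: dominated by P3 (density 9.8≤10.3, cost 6≤12, yield strength 712≥424, corrosion resistance 7≥7).
P5: dominated by P3 (density 9.8≤10.9, cost 6≤25, yield strength 712≥553, corrosion resistance 7≥5).
P6: not dominated (best density).
P7: dominated by P6 (density 3.9≤4.0, cost 66≤77, yield strength 341≥146, corrosion resistance 9≥1).
P8: dominated by P2 (density 5.5≤8.5, cost 8≤10, yield strength 394≥327, corrosion resistance 7≥5).
P9: not dominated (best yield strength).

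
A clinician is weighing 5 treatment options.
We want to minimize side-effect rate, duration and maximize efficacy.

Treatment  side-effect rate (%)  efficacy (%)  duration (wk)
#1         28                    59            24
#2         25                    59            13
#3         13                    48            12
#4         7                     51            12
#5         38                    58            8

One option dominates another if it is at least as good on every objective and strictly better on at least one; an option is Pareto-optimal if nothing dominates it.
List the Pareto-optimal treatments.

#2, #4, #5

#1: dominated by #2 (side-effect rate 25≤28, efficacy 59≥59, duration 13≤24).
#2: not dominated.
#3: dominated by #4 (side-effect rate 7≤13, efficacy 51≥48, duration 12≤12).
#4: not dominated (best side-effect rate).
#5: not dominated (best duration).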